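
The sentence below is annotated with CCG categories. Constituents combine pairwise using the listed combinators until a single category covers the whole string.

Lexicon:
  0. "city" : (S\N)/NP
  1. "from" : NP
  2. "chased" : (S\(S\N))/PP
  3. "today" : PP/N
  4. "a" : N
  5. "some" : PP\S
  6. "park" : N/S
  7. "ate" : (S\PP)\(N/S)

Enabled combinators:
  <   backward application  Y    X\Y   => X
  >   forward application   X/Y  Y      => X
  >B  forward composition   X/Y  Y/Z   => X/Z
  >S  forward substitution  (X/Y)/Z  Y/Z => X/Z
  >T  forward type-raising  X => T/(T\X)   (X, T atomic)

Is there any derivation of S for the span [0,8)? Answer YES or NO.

[0,8] S   <
  [0,6] PP   <
    [0,5] S   <
      [0,2] S\N   >
        [0,1] "city" : (S\N)/NP
        [1,2] "from" : NP
      [2,5] S\(S\N)   >
        [2,3] "chased" : (S\(S\N))/PP
        [3,5] PP   >
          [3,4] "today" : PP/N
          [4,5] "a" : N
    [5,6] "some" : PP\S
  [6,8] S\PP   <
    [6,7] "park" : N/S
    [7,8] "ate" : (S\PP)\(N/S)

YES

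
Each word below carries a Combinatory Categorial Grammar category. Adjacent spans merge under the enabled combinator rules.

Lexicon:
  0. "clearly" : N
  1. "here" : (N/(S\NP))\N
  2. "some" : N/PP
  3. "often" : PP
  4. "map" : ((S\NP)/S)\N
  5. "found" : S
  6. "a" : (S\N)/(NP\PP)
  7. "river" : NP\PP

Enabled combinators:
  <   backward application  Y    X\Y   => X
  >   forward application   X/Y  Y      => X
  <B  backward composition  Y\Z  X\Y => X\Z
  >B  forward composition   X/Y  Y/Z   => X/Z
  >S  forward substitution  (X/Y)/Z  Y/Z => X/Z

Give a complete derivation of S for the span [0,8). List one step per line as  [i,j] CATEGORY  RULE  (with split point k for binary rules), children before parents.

[0,1] N  lex  "clearly"
[1,2] (N/(S\NP))\N  lex  "here"
[0,2] N/(S\NP)  <  k=1
[2,3] N/PP  lex  "some"
[3,4] PP  lex  "often"
[2,4] N  >  k=3
[4,5] ((S\NP)/S)\N  lex  "map"
[2,5] (S\NP)/S  <  k=4
[5,6] S  lex  "found"
[2,6] S\NP  >  k=5
[0,6] N  >  k=2
[6,7] (S\N)/(NP\PP)  lex  "a"
[7,8] NP\PP  lex  "river"
[6,8] S\N  >  k=7
[0,8] S  <  k=6

[0,8] S   <
  [0,6] N   >
    [0,2] N/(S\NP)   <
      [0,1] "clearly" : N
      [1,2] "here" : (N/(S\NP))\N
    [2,6] S\NP   >
      [2,5] (S\NP)/S   <
        [2,4] N   >
          [2,3] "some" : N/PP
          [3,4] "often" : PP
        [4,5] "map" : ((S\NP)/S)\N
      [5,6] "found" : S
  [6,8] S\N   >
    [6,7] "a" : (S\N)/(NP\PP)
    [7,8] "river" : NP\PP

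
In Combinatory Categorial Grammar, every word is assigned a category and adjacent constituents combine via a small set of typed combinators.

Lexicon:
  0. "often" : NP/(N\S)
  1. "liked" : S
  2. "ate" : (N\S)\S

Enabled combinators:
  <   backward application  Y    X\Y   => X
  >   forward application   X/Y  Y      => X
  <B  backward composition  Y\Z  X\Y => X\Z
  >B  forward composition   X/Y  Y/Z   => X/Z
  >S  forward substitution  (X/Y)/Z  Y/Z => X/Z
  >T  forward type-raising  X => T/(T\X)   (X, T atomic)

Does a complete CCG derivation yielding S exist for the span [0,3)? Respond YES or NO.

NP/(N\S) S (N\S)\S
CKY chart[0,3] = {N/(N\NP), NP, NP/(NP\NP), PP/(PP\NP), S/(S\NP)}; S ∉ chart

NO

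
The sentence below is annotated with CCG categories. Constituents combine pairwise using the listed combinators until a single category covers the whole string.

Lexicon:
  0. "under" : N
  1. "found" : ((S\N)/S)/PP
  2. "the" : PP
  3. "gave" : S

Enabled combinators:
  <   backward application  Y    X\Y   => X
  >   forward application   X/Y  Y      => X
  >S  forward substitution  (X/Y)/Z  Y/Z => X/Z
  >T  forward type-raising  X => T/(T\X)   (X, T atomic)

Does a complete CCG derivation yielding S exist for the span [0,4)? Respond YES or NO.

[0,4] S   >
  [0,1] S/(S\N)   >T
    [0,1] "under" : N
  [1,4] S\N   >
    [1,3] (S\N)/S   >
      [1,2] "found" : ((S\N)/S)/PP
      [2,3] "the" : PP
    [3,4] "gave" : S

YES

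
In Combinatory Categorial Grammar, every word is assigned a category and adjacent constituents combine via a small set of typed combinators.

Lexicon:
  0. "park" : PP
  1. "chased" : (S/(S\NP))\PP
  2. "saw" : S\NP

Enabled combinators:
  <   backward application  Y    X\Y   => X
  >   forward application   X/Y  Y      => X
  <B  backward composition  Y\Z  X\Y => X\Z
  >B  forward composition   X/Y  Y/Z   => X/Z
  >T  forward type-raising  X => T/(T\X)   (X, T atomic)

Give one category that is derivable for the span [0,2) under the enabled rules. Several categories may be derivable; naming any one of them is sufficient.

[0,3] S   >
  [0,2] S/(S\NP)   <
    [0,1] "park" : PP
    [1,2] "chased" : (S/(S\NP))\PP
  [2,3] "saw" : S\NP

S/(S\NP)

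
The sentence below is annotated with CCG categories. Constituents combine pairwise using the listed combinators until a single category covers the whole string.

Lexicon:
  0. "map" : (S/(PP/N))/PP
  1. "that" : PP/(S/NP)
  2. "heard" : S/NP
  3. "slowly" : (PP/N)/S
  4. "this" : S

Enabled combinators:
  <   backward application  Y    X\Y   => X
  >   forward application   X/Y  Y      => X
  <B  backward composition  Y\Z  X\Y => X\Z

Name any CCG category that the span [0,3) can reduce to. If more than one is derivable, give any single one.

[0,5] S   >
  [0,3] S/(PP/N)   >
    [0,1] "map" : (S/(PP/N))/PP
    [1,3] PP   >
      [1,2] "that" : PP/(S/NP)
      [2,3] "heard" : S/NP
  [3,5] PP/N   >
    [3,4] "slowly" : (PP/N)/S
    [4,5] "this" : S

S/(PP/N)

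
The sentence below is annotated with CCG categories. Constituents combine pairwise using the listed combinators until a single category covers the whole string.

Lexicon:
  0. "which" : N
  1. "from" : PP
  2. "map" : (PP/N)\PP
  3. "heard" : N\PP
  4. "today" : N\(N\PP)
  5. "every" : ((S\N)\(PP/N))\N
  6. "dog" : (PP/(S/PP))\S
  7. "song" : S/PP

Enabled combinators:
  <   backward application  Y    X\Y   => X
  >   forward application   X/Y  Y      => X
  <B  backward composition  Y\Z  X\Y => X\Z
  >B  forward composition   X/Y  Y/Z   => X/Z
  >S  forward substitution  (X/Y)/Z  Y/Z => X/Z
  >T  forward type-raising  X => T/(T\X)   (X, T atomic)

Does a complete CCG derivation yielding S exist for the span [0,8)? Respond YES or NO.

NO

N PP (PP/N)\PP N\PP N\(N\PP) ((S\N)\(PP/N))\N (PP/(S/PP))\S S/PP
CKY chart[0,8] = {N/(N\PP), NP/(NP\PP), PP, PP/(PP\PP), S/(S\PP)}; S ∉ chart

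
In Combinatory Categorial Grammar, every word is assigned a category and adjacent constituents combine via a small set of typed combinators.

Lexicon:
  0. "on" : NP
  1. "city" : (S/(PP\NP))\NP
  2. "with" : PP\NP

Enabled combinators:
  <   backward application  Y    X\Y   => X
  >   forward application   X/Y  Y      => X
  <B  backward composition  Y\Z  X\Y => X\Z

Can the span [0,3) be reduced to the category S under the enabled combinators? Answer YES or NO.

[0,3] S   >
  [0,2] S/(PP\NP)   <
    [0,1] "on" : NP
    [1,2] "city" : (S/(PP\NP))\NP
  [2,3] "with" : PP\NP

YES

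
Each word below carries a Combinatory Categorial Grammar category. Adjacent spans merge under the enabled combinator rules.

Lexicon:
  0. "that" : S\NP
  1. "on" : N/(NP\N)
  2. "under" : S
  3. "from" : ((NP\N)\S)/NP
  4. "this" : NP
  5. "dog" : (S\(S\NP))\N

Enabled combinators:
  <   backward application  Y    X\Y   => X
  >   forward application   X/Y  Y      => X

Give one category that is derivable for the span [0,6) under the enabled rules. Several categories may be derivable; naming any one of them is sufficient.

[0,6] S   <
  [0,1] "that" : S\NP
  [1,6] S\(S\NP)   <
    [1,5] N   >
      [1,2] "on" : N/(NP\N)
      [2,5] NP\N   <
        [2,3] "under" : S
        [3,5] (NP\N)\S   >
          [3,4] "from" : ((NP\N)\S)/NP
          [4,5] "this" : NP
    [5,6] "dog" : (S\(S\NP))\N

S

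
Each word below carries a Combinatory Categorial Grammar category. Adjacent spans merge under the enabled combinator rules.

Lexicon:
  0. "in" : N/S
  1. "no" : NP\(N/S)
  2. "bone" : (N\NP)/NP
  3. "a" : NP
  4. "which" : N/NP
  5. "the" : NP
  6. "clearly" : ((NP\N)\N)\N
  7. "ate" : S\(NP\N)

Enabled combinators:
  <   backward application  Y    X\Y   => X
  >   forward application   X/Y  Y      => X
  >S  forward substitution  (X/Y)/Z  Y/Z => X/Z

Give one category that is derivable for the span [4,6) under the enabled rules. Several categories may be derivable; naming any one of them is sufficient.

[0,8] S   <
  [0,7] NP\N   <
    [0,4] N   <
      [0,2] NP   <
        [0,1] "in" : N/S
        [1,2] "no" : NP\(N/S)
      [2,4] N\NP   >
        [2,3] "bone" : (N\NP)/NP
        [3,4] "a" : NP
    [4,7] (NP\N)\N   <
      [4,6] N   >
        [4,5] "which" : N/NP
        [5,6] "the" : NP
      [6,7] "clearly" : ((NP\N)\N)\N
  [7,8] "ate" : S\(NP\N)

N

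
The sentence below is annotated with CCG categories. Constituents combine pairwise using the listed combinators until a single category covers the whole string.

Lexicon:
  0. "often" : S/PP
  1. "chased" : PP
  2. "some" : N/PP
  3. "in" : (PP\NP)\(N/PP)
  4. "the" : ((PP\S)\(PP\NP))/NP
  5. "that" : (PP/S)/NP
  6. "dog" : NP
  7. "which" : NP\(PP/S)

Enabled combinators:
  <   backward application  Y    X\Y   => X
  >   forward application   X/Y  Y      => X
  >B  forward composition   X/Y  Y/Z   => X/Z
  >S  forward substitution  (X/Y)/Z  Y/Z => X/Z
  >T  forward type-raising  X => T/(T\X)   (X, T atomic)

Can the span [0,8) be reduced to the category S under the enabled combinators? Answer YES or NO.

S/PP PP N/PP (PP\NP)\(N/PP) ((PP\S)\(PP\NP))/NP (PP/S)/NP NP NP\(PP/S)
CKY chart[0,8] = {N/(N\PP), NP/(NP\PP), PP, PP/(PP\PP), S/(S\PP)}; S ∉ chart

NO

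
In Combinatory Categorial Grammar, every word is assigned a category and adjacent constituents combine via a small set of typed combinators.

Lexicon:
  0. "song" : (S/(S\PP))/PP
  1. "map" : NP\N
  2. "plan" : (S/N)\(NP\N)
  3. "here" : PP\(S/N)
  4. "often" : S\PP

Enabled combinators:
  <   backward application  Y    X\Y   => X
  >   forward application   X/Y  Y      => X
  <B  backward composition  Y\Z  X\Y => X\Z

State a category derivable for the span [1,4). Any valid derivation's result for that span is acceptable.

PP

[0,5] S   >
  [0,4] S/(S\PP)   >
    [0,1] "song" : (S/(S\PP))/PP
    [1,4] PP   <
      [1,3] S/N   <
        [1,2] "map" : NP\N
        [2,3] "plan" : (S/N)\(NP\N)
      [3,4] "here" : PP\(S/N)
  [4,5] "often" : S\PP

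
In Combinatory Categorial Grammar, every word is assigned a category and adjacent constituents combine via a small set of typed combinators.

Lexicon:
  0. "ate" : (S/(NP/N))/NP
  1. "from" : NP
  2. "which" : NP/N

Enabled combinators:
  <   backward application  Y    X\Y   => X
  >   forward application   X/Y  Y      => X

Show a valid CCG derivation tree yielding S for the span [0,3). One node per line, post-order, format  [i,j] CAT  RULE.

[0,1] (S/(NP/N))/NP  lex  "ate"
[1,2] NP  lex  "from"
[0,2] S/(NP/N)  >  k=1
[2,3] NP/N  lex  "which"
[0,3] S  >  k=2

[0,3] S   >
  [0,2] S/(NP/N)   >
    [0,1] "ate" : (S/(NP/N))/NP
    [1,2] "from" : NP
  [2,3] "which" : NP/N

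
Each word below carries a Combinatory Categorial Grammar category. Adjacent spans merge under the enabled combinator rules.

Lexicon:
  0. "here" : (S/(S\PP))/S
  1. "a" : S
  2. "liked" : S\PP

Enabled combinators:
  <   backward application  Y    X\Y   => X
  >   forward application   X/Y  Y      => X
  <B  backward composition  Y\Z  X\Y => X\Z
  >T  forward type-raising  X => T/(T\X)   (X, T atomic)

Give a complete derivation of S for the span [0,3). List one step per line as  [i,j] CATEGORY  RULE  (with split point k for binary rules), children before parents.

[0,1] (S/(S\PP))/S  lex  "here"
[1,2] S  lex  "a"
[0,2] S/(S\PP)  >  k=1
[2,3] S\PP  lex  "liked"
[0,3] S  >  k=2

[0,3] S   >
  [0,2] S/(S\PP)   >
    [0,1] "here" : (S/(S\PP))/S
    [1,2] "a" : S
  [2,3] "liked" : S\PP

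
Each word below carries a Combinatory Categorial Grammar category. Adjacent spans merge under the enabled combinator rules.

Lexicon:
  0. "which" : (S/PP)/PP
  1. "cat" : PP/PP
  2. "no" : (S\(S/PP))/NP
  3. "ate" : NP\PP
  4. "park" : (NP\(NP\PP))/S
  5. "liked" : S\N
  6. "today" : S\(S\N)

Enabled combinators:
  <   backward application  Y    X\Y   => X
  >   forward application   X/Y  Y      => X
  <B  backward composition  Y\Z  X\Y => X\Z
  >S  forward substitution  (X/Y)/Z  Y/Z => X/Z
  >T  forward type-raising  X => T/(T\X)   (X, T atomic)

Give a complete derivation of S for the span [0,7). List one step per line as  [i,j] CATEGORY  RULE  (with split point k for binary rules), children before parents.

[0,1] (S/PP)/PP  lex  "which"
[1,2] PP/PP  lex  "cat"
[0,2] S/PP  >S  k=1
[2,3] (S\(S/PP))/NP  lex  "no"
[3,4] NP\PP  lex  "ate"
[4,5] (NP\(NP\PP))/S  lex  "park"
[5,6] S\N  lex  "liked"
[6,7] S\(S\N)  lex  "today"
[5,7] S  <  k=6
[4,7] NP\(NP\PP)  >  k=5
[3,7] NP  <  k=4
[2,7] S\(S/PP)  >  k=3
[0,7] S  <  k=2

[0,7] S   <
  [0,2] S/PP   >S
    [0,1] "which" : (S/PP)/PP
    [1,2] "cat" : PP/PP
  [2,7] S\(S/PP)   >
    [2,3] "no" : (S\(S/PP))/NP
    [3,7] NP   <
      [3,4] "ate" : NP\PP
      [4,7] NP\(NP\PP)   >
        [4,5] "park" : (NP\(NP\PP))/S
        [5,7] S   <
          [5,6] "liked" : S\N
          [6,7] "today" : S\(S\N)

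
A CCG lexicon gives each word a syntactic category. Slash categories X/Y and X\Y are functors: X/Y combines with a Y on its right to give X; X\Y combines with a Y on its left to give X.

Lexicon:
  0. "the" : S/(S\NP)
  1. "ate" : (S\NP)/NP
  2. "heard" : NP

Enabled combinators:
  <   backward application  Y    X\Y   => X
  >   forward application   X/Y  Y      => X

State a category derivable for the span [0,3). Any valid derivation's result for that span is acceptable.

S

[0,3] S   >
  [0,1] "the" : S/(S\NP)
  [1,3] S\NP   >
    [1,2] "ate" : (S\NP)/NP
    [2,3] "heard" : NP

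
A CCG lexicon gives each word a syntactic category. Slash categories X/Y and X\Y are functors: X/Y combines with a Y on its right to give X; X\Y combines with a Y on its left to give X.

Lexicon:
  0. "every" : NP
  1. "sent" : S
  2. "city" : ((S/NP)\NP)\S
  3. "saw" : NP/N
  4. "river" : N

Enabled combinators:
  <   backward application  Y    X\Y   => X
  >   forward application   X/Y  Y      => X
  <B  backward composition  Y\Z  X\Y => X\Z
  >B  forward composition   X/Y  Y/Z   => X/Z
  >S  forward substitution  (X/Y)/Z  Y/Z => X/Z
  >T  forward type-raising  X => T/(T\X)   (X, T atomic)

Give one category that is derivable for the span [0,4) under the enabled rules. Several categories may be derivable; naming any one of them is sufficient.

[0,5] S   >
  [0,4] S/N   >B
    [0,3] S/NP   <
      [0,1] "every" : NP
      [1,3] (S/NP)\NP   <
        [1,2] "sent" : S
        [2,3] "city" : ((S/NP)\NP)\S
    [3,4] "saw" : NP/N
  [4,5] "river" : N

S/N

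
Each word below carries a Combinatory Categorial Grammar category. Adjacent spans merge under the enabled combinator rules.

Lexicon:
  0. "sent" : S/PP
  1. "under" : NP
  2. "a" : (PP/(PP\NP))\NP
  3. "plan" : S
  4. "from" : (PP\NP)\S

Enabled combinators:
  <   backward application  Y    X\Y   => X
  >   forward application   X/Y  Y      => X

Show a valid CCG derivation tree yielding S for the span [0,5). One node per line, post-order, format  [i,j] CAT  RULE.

[0,1] S/PP  lex  "sent"
[1,2] NP  lex  "under"
[2,3] (PP/(PP\NP))\NP  lex  "a"
[1,3] PP/(PP\NP)  <  k=2
[3,4] S  lex  "plan"
[4,5] (PP\NP)\S  lex  "from"
[3,5] PP\NP  <  k=4
[1,5] PP  >  k=3
[0,5] S  >  k=1

[0,5] S   >
  [0,1] "sent" : S/PP
  [1,5] PP   >
    [1,3] PP/(PP\NP)   <
      [1,2] "under" : NP
      [2,3] "a" : (PP/(PP\NP))\NP
    [3,5] PP\NP   <
      [3,4] "plan" : S
      [4,5] "from" : (PP\NP)\S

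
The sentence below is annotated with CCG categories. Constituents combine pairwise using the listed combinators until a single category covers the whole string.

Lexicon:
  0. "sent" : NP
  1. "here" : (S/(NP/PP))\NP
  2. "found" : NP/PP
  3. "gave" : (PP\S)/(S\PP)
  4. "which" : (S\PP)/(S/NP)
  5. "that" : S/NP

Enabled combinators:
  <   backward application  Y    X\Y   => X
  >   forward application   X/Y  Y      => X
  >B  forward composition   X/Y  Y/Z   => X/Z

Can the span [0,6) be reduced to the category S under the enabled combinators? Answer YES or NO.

NO

NP (S/(NP/PP))\NP NP/PP (PP\S)/(S\PP) (S\PP)/(S/NP) S/NP
CKY chart[0,6] = {PP}; S ∉ chart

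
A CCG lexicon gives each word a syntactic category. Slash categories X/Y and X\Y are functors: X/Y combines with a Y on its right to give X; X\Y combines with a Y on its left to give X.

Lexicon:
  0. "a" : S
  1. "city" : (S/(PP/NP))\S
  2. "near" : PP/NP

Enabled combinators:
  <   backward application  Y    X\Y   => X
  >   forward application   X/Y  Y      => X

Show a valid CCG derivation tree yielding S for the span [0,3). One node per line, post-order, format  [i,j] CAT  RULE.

[0,1] S  lex  "a"
[1,2] (S/(PP/NP))\S  lex  "city"
[0,2] S/(PP/NP)  <  k=1
[2,3] PP/NP  lex  "near"
[0,3] S  >  k=2

[0,3] S   >
  [0,2] S/(PP/NP)   <
    [0,1] "a" : S
    [1,2] "city" : (S/(PP/NP))\S
  [2,3] "near" : PP/NP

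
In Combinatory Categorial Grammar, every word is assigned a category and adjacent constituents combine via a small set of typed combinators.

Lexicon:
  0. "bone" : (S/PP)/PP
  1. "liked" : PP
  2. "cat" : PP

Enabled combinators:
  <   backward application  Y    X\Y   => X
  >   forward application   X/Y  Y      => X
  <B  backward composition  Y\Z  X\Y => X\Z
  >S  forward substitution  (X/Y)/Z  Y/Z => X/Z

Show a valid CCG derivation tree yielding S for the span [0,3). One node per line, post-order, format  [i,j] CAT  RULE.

[0,3] S   >
  [0,2] S/PP   >
    [0,1] "bone" : (S/PP)/PP
    [1,2] "liked" : PP
  [2,3] "cat" : PP

[0,1] (S/PP)/PP  lex  "bone"
[1,2] PP  lex  "liked"
[0,2] S/PP  >  k=1
[2,3] PP  lex  "cat"
[0,3] S  >  k=2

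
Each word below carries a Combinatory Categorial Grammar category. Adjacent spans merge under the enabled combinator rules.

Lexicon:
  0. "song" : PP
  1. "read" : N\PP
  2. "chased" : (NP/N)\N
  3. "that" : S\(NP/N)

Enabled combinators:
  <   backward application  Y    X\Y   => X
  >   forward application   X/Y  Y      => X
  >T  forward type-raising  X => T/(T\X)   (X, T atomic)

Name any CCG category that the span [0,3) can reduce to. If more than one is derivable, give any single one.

[0,4] S   <
  [0,3] NP/N   <
    [0,2] N   >
      [0,1] N/(N\PP)   >T
        [0,1] "song" : PP
      [1,2] "read" : N\PP
    [2,3] "chased" : (NP/N)\N
  [3,4] "that" : S\(NP/N)

NP/N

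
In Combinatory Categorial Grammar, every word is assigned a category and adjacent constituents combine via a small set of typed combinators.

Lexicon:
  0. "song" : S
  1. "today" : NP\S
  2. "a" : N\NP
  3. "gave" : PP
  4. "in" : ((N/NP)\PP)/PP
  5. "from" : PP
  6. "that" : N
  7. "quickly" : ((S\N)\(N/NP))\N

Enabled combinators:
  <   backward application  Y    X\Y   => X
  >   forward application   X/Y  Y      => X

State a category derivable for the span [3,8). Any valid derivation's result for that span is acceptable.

S\N

[0,8] S   <
  [0,3] N   <
    [0,2] NP   <
      [0,1] "song" : S
      [1,2] "today" : NP\S
    [2,3] "a" : N\NP
  [3,8] S\N   <
    [3,6] N/NP   <
      [3,4] "gave" : PP
      [4,6] (N/NP)\PP   >
        [4,5] "in" : ((N/NP)\PP)/PP
        [5,6] "from" : PP
    [6,8] (S\N)\(N/NP)   <
      [6,7] "that" : N
      [7,8] "quickly" : ((S\N)\(N/NP))\N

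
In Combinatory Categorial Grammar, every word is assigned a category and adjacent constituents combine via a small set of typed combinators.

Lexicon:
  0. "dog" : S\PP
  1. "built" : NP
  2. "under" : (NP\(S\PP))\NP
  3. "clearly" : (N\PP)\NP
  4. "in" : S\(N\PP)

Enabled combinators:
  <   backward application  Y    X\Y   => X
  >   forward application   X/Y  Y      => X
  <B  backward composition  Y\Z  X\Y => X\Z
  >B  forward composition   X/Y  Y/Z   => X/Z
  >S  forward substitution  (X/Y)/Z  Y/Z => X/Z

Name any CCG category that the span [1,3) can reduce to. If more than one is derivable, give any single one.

NP\(S\PP)

[0,5] S   <
  [0,3] NP   <
    [0,1] "dog" : S\PP
    [1,3] NP\(S\PP)   <
      [1,2] "built" : NP
      [2,3] "under" : (NP\(S\PP))\NP
  [3,5] S\NP   <B
    [3,4] "clearly" : (N\PP)\NP
    [4,5] "in" : S\(N\PP)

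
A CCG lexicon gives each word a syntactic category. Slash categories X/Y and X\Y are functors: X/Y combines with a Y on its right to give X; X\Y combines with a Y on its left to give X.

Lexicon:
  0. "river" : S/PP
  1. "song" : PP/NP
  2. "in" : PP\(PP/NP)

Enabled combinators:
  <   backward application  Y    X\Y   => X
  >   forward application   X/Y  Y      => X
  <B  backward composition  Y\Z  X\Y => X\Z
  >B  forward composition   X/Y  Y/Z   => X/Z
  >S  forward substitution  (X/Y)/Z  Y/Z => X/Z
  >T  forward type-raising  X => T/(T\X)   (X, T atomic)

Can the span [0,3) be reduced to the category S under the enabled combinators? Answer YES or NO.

YES

[0,3] S   >
  [0,1] "river" : S/PP
  [1,3] PP   <
    [1,2] "song" : PP/NP
    [2,3] "in" : PP\(PP/NP)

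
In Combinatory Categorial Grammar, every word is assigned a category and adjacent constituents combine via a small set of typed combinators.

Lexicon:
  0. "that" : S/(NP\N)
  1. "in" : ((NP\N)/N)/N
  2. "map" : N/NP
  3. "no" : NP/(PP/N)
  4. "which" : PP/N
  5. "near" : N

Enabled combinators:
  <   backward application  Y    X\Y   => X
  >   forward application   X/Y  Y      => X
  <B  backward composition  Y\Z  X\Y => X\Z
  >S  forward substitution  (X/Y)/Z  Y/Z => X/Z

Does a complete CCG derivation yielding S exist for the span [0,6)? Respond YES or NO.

YES

[0,6] S   >
  [0,1] "that" : S/(NP\N)
  [1,6] NP\N   >
    [1,5] (NP\N)/N   >
      [1,2] "in" : ((NP\N)/N)/N
      [2,5] N   >
        [2,3] "map" : N/NP
        [3,5] NP   >
          [3,4] "no" : NP/(PP/N)
          [4,5] "which" : PP/N
    [5,6] "near" : N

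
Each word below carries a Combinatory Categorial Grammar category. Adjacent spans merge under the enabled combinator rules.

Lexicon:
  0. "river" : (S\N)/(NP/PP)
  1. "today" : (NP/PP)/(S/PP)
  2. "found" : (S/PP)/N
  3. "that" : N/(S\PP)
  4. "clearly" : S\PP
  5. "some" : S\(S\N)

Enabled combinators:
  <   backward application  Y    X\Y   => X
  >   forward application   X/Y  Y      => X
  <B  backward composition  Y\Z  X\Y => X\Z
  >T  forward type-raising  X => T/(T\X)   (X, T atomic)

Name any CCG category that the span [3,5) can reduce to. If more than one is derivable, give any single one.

[0,6] S   <
  [0,5] S\N   >
    [0,1] "river" : (S\N)/(NP/PP)
    [1,5] NP/PP   >
      [1,2] "today" : (NP/PP)/(S/PP)
      [2,5] S/PP   >
        [2,3] "found" : (S/PP)/N
        [3,5] N   >
          [3,4] "that" : N/(S\PP)
          [4,5] "clearly" : S\PP
  [5,6] "some" : S\(S\N)

N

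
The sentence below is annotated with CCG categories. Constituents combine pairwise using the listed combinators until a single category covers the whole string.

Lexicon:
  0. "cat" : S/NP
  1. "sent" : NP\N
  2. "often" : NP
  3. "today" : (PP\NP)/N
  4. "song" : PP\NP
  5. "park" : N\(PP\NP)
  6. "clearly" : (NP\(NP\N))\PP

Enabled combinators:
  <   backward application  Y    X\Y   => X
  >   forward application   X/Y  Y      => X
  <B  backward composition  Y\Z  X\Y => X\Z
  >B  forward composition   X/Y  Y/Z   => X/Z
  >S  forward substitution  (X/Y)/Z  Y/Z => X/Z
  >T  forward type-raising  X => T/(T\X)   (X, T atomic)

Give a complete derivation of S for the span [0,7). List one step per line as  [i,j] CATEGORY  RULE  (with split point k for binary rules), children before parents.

[0,7] S   >
  [0,1] "cat" : S/NP
  [1,7] NP   <
    [1,2] "sent" : NP\N
    [2,7] NP\(NP\N)   <
      [2,6] PP   <
        [2,3] "often" : NP
        [3,6] PP\NP   >
          [3,4] "today" : (PP\NP)/N
          [4,6] N   <
            [4,5] "song" : PP\NP
            [5,6] "park" : N\(PP\NP)
      [6,7] "clearly" : (NP\(NP\N))\PP

[0,1] S/NP  lex  "cat"
[1,2] NP\N  lex  "sent"
[2,3] NP  lex  "often"
[3,4] (PP\NP)/N  lex  "today"
[4,5] PP\NP  lex  "song"
[5,6] N\(PP\NP)  lex  "park"
[4,6] N  <  k=5
[3,6] PP\NP  >  k=4
[2,6] PP  <  k=3
[6,7] (NP\(NP\N))\PP  lex  "clearly"
[2,7] NP\(NP\N)  <  k=6
[1,7] NP  <  k=2
[0,7] S  >  k=1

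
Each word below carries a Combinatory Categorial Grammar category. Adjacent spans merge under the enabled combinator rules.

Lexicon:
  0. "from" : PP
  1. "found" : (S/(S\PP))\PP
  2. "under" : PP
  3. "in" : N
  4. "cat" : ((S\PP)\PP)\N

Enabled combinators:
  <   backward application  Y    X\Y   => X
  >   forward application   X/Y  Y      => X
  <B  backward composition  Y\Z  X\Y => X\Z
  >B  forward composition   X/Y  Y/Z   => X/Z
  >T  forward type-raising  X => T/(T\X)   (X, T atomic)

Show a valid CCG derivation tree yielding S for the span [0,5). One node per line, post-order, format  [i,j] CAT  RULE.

[0,1] PP  lex  "from"
[1,2] (S/(S\PP))\PP  lex  "found"
[0,2] S/(S\PP)  <  k=1
[2,3] PP  lex  "under"
[3,4] N  lex  "in"
[4,5] ((S\PP)\PP)\N  lex  "cat"
[3,5] (S\PP)\PP  <  k=4
[2,5] S\PP  <  k=3
[0,5] S  >  k=2

[0,5] S   >
  [0,2] S/(S\PP)   <
    [0,1] "from" : PP
    [1,2] "found" : (S/(S\PP))\PP
  [2,5] S\PP   <
    [2,3] "under" : PP
    [3,5] (S\PP)\PP   <
      [3,4] "in" : N
      [4,5] "cat" : ((S\PP)\PP)\N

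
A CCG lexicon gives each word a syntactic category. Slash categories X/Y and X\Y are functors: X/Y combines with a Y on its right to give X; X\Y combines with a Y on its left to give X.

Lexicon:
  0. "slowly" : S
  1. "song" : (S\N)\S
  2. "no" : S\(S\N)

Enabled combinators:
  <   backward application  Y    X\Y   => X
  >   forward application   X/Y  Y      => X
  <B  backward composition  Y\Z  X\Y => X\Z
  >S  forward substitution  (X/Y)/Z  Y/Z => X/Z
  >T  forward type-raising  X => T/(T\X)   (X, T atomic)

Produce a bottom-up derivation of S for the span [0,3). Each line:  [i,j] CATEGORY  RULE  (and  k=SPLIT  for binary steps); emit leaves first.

[0,3] S   <
  [0,2] S\N   <
    [0,1] "slowly" : S
    [1,2] "song" : (S\N)\S
  [2,3] "no" : S\(S\N)

[0,1] S  lex  "slowly"
[1,2] (S\N)\S  lex  "song"
[0,2] S\N  <  k=1
[2,3] S\(S\N)  lex  "no"
[0,3] S  <  k=2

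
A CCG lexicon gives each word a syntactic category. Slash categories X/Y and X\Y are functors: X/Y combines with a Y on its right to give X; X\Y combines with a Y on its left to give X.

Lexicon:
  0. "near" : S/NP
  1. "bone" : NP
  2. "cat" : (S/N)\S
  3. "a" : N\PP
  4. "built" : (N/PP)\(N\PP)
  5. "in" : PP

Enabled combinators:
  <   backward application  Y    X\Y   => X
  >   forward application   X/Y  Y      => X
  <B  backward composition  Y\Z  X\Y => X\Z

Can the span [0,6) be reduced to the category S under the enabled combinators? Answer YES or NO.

[0,6] S   >
  [0,3] S/N   <
    [0,2] S   >
      [0,1] "near" : S/NP
      [1,2] "bone" : NP
    [2,3] "cat" : (S/N)\S
  [3,6] N   >
    [3,5] N/PP   <
      [3,4] "a" : N\PP
      [4,5] "built" : (N/PP)\(N\PP)
    [5,6] "in" : PP

YES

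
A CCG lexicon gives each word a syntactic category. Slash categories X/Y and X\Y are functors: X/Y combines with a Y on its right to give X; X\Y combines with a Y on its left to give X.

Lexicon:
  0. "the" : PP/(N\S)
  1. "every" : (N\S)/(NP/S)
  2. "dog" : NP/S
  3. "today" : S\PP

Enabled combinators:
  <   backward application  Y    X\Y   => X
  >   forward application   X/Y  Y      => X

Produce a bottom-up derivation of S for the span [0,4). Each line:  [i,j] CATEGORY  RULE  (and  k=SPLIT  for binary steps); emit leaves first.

[0,1] PP/(N\S)  lex  "the"
[1,2] (N\S)/(NP/S)  lex  "every"
[2,3] NP/S  lex  "dog"
[1,3] N\S  >  k=2
[0,3] PP  >  k=1
[3,4] S\PP  lex  "today"
[0,4] S  <  k=3

[0,4] S   <
  [0,3] PP   >
    [0,1] "the" : PP/(N\S)
    [1,3] N\S   >
      [1,2] "every" : (N\S)/(NP/S)
      [2,3] "dog" : NP/S
  [3,4] "today" : S\PP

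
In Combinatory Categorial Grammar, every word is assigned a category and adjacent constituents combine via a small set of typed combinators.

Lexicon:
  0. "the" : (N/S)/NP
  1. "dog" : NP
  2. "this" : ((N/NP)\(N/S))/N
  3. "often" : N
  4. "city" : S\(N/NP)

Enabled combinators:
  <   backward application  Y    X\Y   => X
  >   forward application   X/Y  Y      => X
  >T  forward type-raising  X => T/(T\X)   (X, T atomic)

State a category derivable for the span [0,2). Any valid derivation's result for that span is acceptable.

[0,5] S   <
  [0,4] N/NP   <
    [0,2] N/S   >
      [0,1] "the" : (N/S)/NP
      [1,2] "dog" : NP
    [2,4] (N/NP)\(N/S)   >
      [2,3] "this" : ((N/NP)\(N/S))/N
      [3,4] "often" : N
  [4,5] "city" : S\(N/NP)

N/S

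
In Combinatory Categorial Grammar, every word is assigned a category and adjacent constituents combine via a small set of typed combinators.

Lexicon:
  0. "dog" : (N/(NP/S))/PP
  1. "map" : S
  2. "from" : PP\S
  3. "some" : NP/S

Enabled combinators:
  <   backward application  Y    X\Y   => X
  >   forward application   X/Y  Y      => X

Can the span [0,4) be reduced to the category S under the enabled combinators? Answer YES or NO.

(N/(NP/S))/PP S PP\S NP/S
CKY chart[0,4] = {N}; S ∉ chart

NO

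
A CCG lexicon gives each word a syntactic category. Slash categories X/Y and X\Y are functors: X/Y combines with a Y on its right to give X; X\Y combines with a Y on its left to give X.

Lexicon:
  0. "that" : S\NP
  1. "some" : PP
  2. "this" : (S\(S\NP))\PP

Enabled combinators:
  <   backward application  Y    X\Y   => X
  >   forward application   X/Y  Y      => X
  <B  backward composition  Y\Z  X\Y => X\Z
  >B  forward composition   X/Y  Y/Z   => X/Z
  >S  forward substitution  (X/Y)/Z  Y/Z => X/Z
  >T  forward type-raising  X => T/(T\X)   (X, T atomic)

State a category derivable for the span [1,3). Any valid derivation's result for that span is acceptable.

[0,3] S   <
  [0,1] "that" : S\NP
  [1,3] S\(S\NP)   <
    [1,2] "some" : PP
    [2,3] "this" : (S\(S\NP))\PP

S\(S\NP)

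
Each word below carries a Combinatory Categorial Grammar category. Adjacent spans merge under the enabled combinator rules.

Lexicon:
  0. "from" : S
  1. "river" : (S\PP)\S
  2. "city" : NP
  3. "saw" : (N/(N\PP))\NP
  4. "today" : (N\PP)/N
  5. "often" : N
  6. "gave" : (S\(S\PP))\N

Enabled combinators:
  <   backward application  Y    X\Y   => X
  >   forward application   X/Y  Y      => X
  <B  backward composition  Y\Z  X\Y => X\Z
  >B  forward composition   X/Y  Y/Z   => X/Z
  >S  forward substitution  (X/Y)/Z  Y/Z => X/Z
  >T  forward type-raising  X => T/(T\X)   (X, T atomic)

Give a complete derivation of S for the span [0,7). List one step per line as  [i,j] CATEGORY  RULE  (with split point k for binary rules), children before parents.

[0,7] S   <
  [0,2] S\PP   <
    [0,1] "from" : S
    [1,2] "river" : (S\PP)\S
  [2,7] S\(S\PP)   <
    [2,6] N   >
      [2,4] N/(N\PP)   <
        [2,3] "city" : NP
        [3,4] "saw" : (N/(N\PP))\NP
      [4,6] N\PP   >
        [4,5] "today" : (N\PP)/N
        [5,6] "often" : N
    [6,7] "gave" : (S\(S\PP))\N

[0,1] S  lex  "from"
[1,2] (S\PP)\S  lex  "river"
[0,2] S\PP  <  k=1
[2,3] NP  lex  "city"
[3,4] (N/(N\PP))\NP  lex  "saw"
[2,4] N/(N\PP)  <  k=3
[4,5] (N\PP)/N  lex  "today"
[5,6] N  lex  "often"
[4,6] N\PP  >  k=5
[2,6] N  >  k=4
[6,7] (S\(S\PP))\N  lex  "gave"
[2,7] S\(S\PP)  <  k=6
[0,7] S  <  k=2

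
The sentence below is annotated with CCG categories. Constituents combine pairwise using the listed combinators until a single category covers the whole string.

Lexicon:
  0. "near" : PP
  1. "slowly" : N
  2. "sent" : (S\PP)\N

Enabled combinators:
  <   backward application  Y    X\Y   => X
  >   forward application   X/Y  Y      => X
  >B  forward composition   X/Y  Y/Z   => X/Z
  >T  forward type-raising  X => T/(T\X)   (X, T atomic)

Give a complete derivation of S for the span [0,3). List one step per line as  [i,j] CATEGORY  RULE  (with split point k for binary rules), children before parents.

[0,1] PP  lex  "near"
[1,2] N  lex  "slowly"
[2,3] (S\PP)\N  lex  "sent"
[1,3] S\PP  <  k=2
[0,3] S  <  k=1

[0,3] S   <
  [0,1] "near" : PP
  [1,3] S\PP   <
    [1,2] "slowly" : N
    [2,3] "sent" : (S\PP)\N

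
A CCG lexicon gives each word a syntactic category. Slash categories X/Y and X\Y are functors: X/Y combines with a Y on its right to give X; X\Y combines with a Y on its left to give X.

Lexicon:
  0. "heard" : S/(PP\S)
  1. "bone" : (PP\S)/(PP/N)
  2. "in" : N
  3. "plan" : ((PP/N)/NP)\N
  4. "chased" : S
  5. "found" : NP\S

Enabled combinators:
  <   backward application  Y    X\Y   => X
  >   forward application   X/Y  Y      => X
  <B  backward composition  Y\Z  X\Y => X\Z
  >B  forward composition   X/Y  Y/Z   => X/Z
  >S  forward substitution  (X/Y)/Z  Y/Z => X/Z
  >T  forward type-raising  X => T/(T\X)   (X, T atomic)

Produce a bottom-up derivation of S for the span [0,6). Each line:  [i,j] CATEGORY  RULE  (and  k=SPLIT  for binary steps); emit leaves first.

[0,1] S/(PP\S)  lex  "heard"
[1,2] (PP\S)/(PP/N)  lex  "bone"
[2,3] N  lex  "in"
[3,4] ((PP/N)/NP)\N  lex  "plan"
[2,4] (PP/N)/NP  <  k=3
[4,5] S  lex  "chased"
[4,5] NP/(NP\S)  >T
[5,6] NP\S  lex  "found"
[4,6] NP  >  k=5
[2,6] PP/N  >  k=4
[1,6] PP\S  >  k=2
[0,6] S  >  k=1

[0,6] S   >
  [0,1] "heard" : S/(PP\S)
  [1,6] PP\S   >
    [1,2] "bone" : (PP\S)/(PP/N)
    [2,6] PP/N   >
      [2,4] (PP/N)/NP   <
        [2,3] "in" : N
        [3,4] "plan" : ((PP/N)/NP)\N
      [4,6] NP   >
        [4,5] NP/(NP\S)   >T
          [4,5] "chased" : S
        [5,6] "found" : NP\S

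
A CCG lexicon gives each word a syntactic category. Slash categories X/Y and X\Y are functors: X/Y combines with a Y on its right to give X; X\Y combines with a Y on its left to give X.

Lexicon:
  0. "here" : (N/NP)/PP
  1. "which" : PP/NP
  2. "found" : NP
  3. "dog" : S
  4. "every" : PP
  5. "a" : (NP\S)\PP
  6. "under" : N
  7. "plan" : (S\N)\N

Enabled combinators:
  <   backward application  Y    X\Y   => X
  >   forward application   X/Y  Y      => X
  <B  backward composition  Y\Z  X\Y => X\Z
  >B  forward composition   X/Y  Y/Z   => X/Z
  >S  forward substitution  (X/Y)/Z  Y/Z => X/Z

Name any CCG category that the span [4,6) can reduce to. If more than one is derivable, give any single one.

NP\S

[0,8] S   <
  [0,6] N   >
    [0,3] N/NP   >
      [0,1] "here" : (N/NP)/PP
      [1,3] PP   >
        [1,2] "which" : PP/NP
        [2,3] "found" : NP
    [3,6] NP   <
      [3,4] "dog" : S
      [4,6] NP\S   <
        [4,5] "every" : PP
        [5,6] "a" : (NP\S)\PP
  [6,8] S\N   <
    [6,7] "under" : N
    [7,8] "plan" : (S\N)\N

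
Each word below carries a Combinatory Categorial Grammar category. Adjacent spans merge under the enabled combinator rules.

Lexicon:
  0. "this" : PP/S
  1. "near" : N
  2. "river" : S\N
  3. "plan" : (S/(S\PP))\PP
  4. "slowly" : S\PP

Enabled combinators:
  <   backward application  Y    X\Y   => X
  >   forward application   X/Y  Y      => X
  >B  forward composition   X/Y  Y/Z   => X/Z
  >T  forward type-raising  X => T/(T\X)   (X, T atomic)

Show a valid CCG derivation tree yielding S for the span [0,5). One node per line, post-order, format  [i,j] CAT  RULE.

[0,1] PP/S  lex  "this"
[1,2] N  lex  "near"
[2,3] S\N  lex  "river"
[1,3] S  <  k=2
[0,3] PP  >  k=1
[3,4] (S/(S\PP))\PP  lex  "plan"
[0,4] S/(S\PP)  <  k=3
[4,5] S\PP  lex  "slowly"
[0,5] S  >  k=4

[0,5] S   >
  [0,4] S/(S\PP)   <
    [0,3] PP   >
      [0,1] "this" : PP/S
      [1,3] S   <
        [1,2] "near" : N
        [2,3] "river" : S\N
    [3,4] "plan" : (S/(S\PP))\PP
  [4,5] "slowly" : S\PP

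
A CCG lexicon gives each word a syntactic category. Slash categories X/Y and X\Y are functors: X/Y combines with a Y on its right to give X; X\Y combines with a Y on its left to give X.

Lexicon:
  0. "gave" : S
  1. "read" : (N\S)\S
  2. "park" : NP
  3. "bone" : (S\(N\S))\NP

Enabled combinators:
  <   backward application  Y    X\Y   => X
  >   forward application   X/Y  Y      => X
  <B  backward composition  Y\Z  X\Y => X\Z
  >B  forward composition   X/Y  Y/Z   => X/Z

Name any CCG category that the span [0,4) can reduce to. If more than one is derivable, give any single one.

[0,4] S   <
  [0,2] N\S   <
    [0,1] "gave" : S
    [1,2] "read" : (N\S)\S
  [2,4] S\(N\S)   <
    [2,3] "park" : NP
    [3,4] "bone" : (S\(N\S))\NP

S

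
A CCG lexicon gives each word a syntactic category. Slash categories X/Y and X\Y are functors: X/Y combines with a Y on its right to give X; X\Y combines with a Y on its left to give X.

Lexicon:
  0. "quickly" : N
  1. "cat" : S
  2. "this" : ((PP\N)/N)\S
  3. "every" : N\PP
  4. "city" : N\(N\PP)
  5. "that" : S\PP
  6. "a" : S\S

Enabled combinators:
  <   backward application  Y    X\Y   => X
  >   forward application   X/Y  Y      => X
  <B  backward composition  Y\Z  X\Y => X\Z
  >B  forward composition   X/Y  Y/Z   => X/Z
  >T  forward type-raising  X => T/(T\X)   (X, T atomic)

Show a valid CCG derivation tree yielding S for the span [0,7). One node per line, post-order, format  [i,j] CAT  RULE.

[0,7] S   <
  [0,1] "quickly" : N
  [1,7] S\N   <B
    [1,5] PP\N   >
      [1,3] (PP\N)/N   <
        [1,2] "cat" : S
        [2,3] "this" : ((PP\N)/N)\S
      [3,5] N   <
        [3,4] "every" : N\PP
        [4,5] "city" : N\(N\PP)
    [5,7] S\PP   <B
      [5,6] "that" : S\PP
      [6,7] "a" : S\S

[0,1] N  lex  "quickly"
[1,2] S  lex  "cat"
[2,3] ((PP\N)/N)\S  lex  "this"
[1,3] (PP\N)/N  <  k=2
[3,4] N\PP  lex  "every"
[4,5] N\(N\PP)  lex  "city"
[3,5] N  <  k=4
[1,5] PP\N  >  k=3
[5,6] S\PP  lex  "that"
[6,7] S\S  lex  "a"
[5,7] S\PP  <B  k=6
[1,7] S\N  <B  k=5
[0,7] S  <  k=1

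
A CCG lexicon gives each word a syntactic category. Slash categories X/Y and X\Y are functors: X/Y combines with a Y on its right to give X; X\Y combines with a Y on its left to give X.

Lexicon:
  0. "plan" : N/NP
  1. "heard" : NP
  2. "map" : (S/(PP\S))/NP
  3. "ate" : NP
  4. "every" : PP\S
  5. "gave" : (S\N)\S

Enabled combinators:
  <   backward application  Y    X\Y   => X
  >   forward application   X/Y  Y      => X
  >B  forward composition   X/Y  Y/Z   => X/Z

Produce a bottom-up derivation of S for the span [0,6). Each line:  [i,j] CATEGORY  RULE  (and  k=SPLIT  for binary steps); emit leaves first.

[0,1] N/NP  lex  "plan"
[1,2] NP  lex  "heard"
[0,2] N  >  k=1
[2,3] (S/(PP\S))/NP  lex  "map"
[3,4] NP  lex  "ate"
[2,4] S/(PP\S)  >  k=3
[4,5] PP\S  lex  "every"
[2,5] S  >  k=4
[5,6] (S\N)\S  lex  "gave"
[2,6] S\N  <  k=5
[0,6] S  <  k=2

[0,6] S   <
  [0,2] N   >
    [0,1] "plan" : N/NP
    [1,2] "heard" : NP
  [2,6] S\N   <
    [2,5] S   >
      [2,4] S/(PP\S)   >
        [2,3] "map" : (S/(PP\S))/NP
        [3,4] "ate" : NP
      [4,5] "every" : PP\S
    [5,6] "gave" : (S\N)\S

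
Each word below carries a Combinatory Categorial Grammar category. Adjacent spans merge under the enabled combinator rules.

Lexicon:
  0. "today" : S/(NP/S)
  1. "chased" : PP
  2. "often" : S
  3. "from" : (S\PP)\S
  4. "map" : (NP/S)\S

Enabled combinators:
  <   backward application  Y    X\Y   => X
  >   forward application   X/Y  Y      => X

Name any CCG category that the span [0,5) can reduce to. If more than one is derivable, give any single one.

S

[0,5] S   >
  [0,1] "today" : S/(NP/S)
  [1,5] NP/S   <
    [1,4] S   <
      [1,2] "chased" : PP
      [2,4] S\PP   <
        [2,3] "often" : S
        [3,4] "from" : (S\PP)\S
    [4,5] "map" : (NP/S)\S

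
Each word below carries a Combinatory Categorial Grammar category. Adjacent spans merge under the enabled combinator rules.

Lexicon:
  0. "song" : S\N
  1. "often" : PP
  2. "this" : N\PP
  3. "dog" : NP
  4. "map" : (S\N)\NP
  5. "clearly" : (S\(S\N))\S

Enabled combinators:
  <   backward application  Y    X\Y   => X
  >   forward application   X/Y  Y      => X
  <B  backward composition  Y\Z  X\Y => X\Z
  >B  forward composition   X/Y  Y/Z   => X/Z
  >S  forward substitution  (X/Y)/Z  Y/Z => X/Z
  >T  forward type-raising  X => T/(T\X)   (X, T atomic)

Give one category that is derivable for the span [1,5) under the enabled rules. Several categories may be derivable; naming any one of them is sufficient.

S

[0,6] S   <
  [0,1] "song" : S\N
  [1,6] S\(S\N)   <
    [1,5] S   <
      [1,3] N   <
        [1,2] "often" : PP
        [2,3] "this" : N\PP
      [3,5] S\N   <
        [3,4] "dog" : NP
        [4,5] "map" : (S\N)\NP
    [5,6] "clearly" : (S\(S\N))\S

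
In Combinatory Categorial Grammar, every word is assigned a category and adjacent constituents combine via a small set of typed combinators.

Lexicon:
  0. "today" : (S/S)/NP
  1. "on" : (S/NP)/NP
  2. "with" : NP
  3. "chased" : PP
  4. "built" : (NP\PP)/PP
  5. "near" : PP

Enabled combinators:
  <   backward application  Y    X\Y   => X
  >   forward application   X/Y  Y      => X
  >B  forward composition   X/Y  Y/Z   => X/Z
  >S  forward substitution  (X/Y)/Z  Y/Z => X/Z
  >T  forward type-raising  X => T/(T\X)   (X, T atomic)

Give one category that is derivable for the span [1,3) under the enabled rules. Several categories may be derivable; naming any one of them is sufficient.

[0,6] S   >
  [0,3] S/NP   >S
    [0,1] "today" : (S/S)/NP
    [1,3] S/NP   >
      [1,2] "on" : (S/NP)/NP
      [2,3] "with" : NP
  [3,6] NP   <
    [3,4] "chased" : PP
    [4,6] NP\PP   >
      [4,5] "built" : (NP\PP)/PP
      [5,6] "near" : PP

S/NP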